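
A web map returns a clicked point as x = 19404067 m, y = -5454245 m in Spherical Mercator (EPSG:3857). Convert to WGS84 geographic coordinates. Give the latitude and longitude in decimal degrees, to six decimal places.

R = 6378137 m. λ = x/R = 174.30969960°.
φ = 2·arctan(exp(y/R)) − 90° = 2·arctan(0.42522) − 90° = -43.92760036°.

lat -43.927600°, lon 174.309700°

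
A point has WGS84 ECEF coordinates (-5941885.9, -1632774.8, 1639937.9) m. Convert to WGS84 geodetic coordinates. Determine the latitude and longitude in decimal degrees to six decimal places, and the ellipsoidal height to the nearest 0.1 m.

lat 14.998700°, lon -164.634900°, h -90.0 m

λ = atan2(Y, X) = -164.63489989°; p = √(X²+Y²) = 6162139.4 m.
Bowring's method on WGS84 (a = 6378137 m, b = 6356752.314 m) gives φ = 14.99869998°, h = -90.015 m.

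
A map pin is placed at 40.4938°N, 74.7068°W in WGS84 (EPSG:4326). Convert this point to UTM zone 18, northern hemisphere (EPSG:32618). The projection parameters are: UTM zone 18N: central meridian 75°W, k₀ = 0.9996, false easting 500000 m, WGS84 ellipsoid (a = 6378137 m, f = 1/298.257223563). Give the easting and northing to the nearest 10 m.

E 524850 m, N 4482610 m

Zone 18 central meridian λ₀ = 6×18 − 183 = -75°; Δλ = +0.2932°.
Transverse Mercator on WGS84 with k₀ = 0.9996 gives E = 524846.271 m, N = 4482607.815 m.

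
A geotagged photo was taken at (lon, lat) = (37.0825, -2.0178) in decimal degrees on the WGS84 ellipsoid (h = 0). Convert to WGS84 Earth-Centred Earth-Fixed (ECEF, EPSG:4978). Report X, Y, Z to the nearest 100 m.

X 5085100 m, Y 3843400 m, Z -223100 m

WGS84: a = 6378137 m, e² = 0.006694380; N(φ) = a/√(1−e²sin²φ) = 6378163.467 m.
X = (N+h)·cosφ·cosλ = 5085140.483 m; Y = (N+h)·cosφ·sinλ = 3843420.556 m; Z = (N(1−e²)+h)·sinφ = -223071.582 m.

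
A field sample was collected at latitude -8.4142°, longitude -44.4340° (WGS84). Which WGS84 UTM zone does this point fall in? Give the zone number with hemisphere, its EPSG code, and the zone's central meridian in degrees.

UTM zone = ⌊(λ + 180)/6⌋ + 1; -44.4340° ∈ [-48°, -42°) → zone 23.
Hemisphere: S (φ < 0).
Central meridian λ₀ = 6×23 − 183 = -45°.
EPSG code: 32723.

Zone 23S (EPSG:32723), central meridian -45°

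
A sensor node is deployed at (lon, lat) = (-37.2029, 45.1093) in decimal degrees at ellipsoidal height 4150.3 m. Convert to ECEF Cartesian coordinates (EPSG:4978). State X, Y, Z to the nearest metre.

WGS84: a = 6378137 m, e² = 0.006694380; N(φ) = a/√(1−e²sin²φ) = 6388879.222 m.
X = (N+h)·cosφ·cosλ = 3593743.338 m; Y = (N+h)·cosφ·sinλ = -2728086.367 m; Z = (N(1−e²)+h)·sinφ = 4498869.608 m.

X 3593743 m, Y -2728086 m, Z 4498870 m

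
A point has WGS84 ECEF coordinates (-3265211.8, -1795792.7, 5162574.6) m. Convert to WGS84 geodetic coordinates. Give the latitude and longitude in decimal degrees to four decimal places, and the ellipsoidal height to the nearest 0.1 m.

λ = atan2(Y, X) = -151.19020037°; p = √(X²+Y²) = 3726456.7 m.
Bowring's method on WGS84 (a = 6378137 m, b = 6356752.314 m) gives φ = 54.35980023°, h = 2944.017 m.

lat 54.3598°, lon -151.1902°, h 2944.0 m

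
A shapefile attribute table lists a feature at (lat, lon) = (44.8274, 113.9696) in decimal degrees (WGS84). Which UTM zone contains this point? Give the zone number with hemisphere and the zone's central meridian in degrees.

UTM zone = ⌊(λ + 180)/6⌋ + 1; 113.9696° ∈ [108°, 114°) → zone 49.
Hemisphere: N (φ ≥ 0).
Central meridian λ₀ = 6×49 − 183 = 111°.

Zone 49N, central meridian 111°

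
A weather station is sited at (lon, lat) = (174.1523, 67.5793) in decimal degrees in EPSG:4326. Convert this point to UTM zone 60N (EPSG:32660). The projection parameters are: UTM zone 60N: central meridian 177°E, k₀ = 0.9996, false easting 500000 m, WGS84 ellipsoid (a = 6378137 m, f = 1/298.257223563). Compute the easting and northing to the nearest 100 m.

Zone 60 central meridian λ₀ = 6×60 − 183 = 177°; Δλ = -2.8477°.
Transverse Mercator on WGS84 with k₀ = 0.9996 gives E = 378829.660 m, N = 7498745.514 m.

E 378800 m, N 7498700 m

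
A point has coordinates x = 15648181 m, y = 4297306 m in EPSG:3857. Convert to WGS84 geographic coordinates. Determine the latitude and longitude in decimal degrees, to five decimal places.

lat 35.97590°, lon 140.57000°

R = 6378137 m. λ = x/R = 140.57000161°.
φ = 2·arctan(exp(y/R)) − 90° = 2·arctan(1.96159) − 90° = 35.97590178°.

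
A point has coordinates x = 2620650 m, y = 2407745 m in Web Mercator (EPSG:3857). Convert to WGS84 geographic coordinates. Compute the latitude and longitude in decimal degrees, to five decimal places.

lat 21.13300°, lon 23.54170°

R = 6378137 m. λ = x/R = 23.54169949°.
φ = 2·arctan(exp(y/R)) − 90° = 2·arctan(1.45863) − 90° = 21.13300418°.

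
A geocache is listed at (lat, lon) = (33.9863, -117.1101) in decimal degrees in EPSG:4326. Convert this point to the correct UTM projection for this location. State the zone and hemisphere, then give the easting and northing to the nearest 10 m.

Zone 11N: E 489830 m, N 3760640 m

Longitude -117.1101° lies in the 6° band [-120°, -114°), giving zone 11; latitude is north of the equator, so 11N.
Zone 11 central meridian λ₀ = 6×11 − 183 = -117°; Δλ = -0.1101°.
Transverse Mercator on WGS84 with k₀ = 0.9996 gives E = 489830.869 m, N = 3760642.412 m.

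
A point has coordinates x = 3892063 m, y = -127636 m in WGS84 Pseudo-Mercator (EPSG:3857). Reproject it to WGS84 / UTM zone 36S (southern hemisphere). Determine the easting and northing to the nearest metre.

Web Mercator inverse (R = 6378137 m) → φ = -1.14649718°, λ = 34.96299680°.
UTM 36S forward: E = 718431.950 m, N = 9873202.553 m.

E 718432 m, N 9873203 m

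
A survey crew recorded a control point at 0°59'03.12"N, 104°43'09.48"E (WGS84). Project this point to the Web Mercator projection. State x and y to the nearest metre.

x 11657299 m, y 109566 m

Web Mercator is spherical with R = a = 6378137 m.
x = R·λ = 6378137 × 1.827696575 = 11657299.152 m.
y = R·ln tan(π/4 + φ/2) = 6378137 × 0.017178375 = 109566.031 m.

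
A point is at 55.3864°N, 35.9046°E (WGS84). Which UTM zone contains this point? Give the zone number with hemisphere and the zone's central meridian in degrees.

Zone 36N, central meridian 33°

UTM zone = ⌊(λ + 180)/6⌋ + 1; 35.9046° ∈ [30°, 36°) → zone 36.
Hemisphere: N (φ ≥ 0).
Central meridian λ₀ = 6×36 − 183 = 33°.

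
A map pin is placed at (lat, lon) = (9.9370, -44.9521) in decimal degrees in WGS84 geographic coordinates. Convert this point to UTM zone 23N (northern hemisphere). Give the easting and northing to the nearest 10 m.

Zone 23 central meridian λ₀ = 6×23 − 183 = -45°; Δλ = +0.0479°.
Transverse Mercator on WGS84 with k₀ = 0.9996 gives E = 505250.633 m, N = 1098447.381 m.

E 505250 m, N 1098450 m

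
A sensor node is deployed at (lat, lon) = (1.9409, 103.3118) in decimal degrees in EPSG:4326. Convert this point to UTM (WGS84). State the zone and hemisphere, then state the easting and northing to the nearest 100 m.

Zone 48N: E 312200 m, N 214600 m

Longitude 103.3118° lies in the 6° band [102°, 108°), giving zone 48; latitude is north of the equator, so 48N.
Zone 48 central meridian λ₀ = 6×48 − 183 = 105°; Δλ = -1.6882°.
Transverse Mercator on WGS84 with k₀ = 0.9996 gives E = 312225.368 m, N = 214622.304 m.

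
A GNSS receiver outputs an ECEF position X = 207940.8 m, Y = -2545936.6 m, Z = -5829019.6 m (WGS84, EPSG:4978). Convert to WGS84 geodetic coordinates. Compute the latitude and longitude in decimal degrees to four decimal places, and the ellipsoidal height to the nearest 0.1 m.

λ = atan2(Y, X) = -85.33069947°; p = √(X²+Y²) = 2554414.3 m.
Bowring's method on WGS84 (a = 6378137 m, b = 6356752.314 m) gives φ = -66.47690021°, h = 3974.697 m.

lat -66.4769°, lon -85.3307°, h 3974.7 m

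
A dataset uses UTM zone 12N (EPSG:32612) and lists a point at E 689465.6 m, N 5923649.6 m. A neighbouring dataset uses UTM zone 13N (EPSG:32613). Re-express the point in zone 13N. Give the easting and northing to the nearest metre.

E 290848 m, N 5924478 m

UTM 12N → geographic: φ = 53.42780008°, λ = -108.14820043°.
UTM 13N (λ₀ = -105°) forward: E = 290847.831 m, N = 5924478.192 m.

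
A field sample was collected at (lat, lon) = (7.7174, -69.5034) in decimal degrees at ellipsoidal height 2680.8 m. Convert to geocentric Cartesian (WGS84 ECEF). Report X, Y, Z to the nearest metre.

WGS84: a = 6378137 m, e² = 0.006694380; N(φ) = a/√(1−e²sin²φ) = 6378522.019 m.
X = (N+h)·cosφ·cosλ = 2214151.572 m; Y = (N+h)·cosφ·sinλ = -5923088.861 m; Z = (N(1−e²)+h)·sinφ = 851179.307 m.

X 2214152 m, Y -5923089 m, Z 851179 m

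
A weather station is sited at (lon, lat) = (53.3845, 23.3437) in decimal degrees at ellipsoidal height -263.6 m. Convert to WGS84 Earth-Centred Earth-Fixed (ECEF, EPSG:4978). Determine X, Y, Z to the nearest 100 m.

X 3494500 m, Y 4702700 m, Z 2511600 m

WGS84: a = 6378137 m, e² = 0.006694380; N(φ) = a/√(1−e²sin²φ) = 6381491.643 m.
X = (N+h)·cosφ·cosλ = 3494487.668 m; Y = (N+h)·cosφ·sinλ = 4702673.274 m; Z = (N(1−e²)+h)·sinφ = 2511607.739 m.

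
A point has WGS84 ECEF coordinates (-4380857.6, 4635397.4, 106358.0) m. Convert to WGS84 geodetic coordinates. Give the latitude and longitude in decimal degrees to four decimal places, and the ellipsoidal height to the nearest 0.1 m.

lat 0.9618°, lon 133.3829°, h 750.9 m

λ = atan2(Y, X) = 133.38290026°; p = √(X²+Y²) = 6377995.2 m.
Bowring's method on WGS84 (a = 6378137 m, b = 6356752.314 m) gives φ = 0.96179956°, h = 750.883 m.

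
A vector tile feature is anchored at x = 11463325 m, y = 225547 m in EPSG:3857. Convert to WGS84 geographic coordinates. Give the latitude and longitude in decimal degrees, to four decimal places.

R = 6378137 m. λ = x/R = 102.97680054°.
φ = 2·arctan(exp(y/R)) − 90° = 2·arctan(1.03600) − 90° = 2.02570103°.

lat 2.0257°, lon 102.9768°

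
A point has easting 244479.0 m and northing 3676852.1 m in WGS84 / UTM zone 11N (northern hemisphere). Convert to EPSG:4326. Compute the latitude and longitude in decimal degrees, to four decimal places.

lat 33.2004°, lon -119.7411°

Zone 11N: λ₀ = -117°, k₀ = 0.9996, false easting 500000 m.
Meridian distance M = (N − FN)/k₀ = 3678323.4 m.
Inverse transverse Mercator on WGS84 gives φ = 33.20040024°, λ = -119.74109975°.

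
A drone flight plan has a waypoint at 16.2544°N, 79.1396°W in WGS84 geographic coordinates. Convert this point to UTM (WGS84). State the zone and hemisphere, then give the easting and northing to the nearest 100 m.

Zone 17N: E 698800 m, N 1798000 m

Longitude -79.1396° lies in the 6° band [-84°, -78°), giving zone 17; latitude is north of the equator, so 17N.
Zone 17 central meridian λ₀ = 6×17 − 183 = -81°; Δλ = +1.8604°.
Transverse Mercator on WGS84 with k₀ = 0.9996 gives E = 698822.976 m, N = 1797979.747 m.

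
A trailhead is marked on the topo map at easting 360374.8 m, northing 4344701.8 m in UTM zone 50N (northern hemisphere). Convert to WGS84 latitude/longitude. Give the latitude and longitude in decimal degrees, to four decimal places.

Zone 50N: λ₀ = 117°, k₀ = 0.9996, false easting 500000 m.
Meridian distance M = (N − FN)/k₀ = 4346440.4 m.
Inverse transverse Mercator on WGS84 gives φ = 39.24040009°, λ = 115.38210042°.

lat 39.2404°, lon 115.3821°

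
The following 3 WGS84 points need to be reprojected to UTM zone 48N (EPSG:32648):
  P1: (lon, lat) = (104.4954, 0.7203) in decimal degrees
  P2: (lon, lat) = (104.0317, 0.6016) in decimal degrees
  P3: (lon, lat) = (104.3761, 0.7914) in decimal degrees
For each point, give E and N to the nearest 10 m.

UTM zone 48N: λ₀ = 105°, k₀ = 0.9996.
P1 (0.7203°, 104.4954°) → (443854.331, 79617.942) m.
P2 (0.6016°, 104.0317°) → (392253.190, 66504.461) m.
P3 (0.7914°, 104.3761°) → (430580.748, 87478.755) m.

P1: E 443850 m, N 79620 m; P2: E 392250 m, N 66500 m; P3: E 430580 m, N 87480 m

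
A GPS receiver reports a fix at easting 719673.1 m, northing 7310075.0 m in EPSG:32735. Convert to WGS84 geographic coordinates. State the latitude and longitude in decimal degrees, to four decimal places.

lat -24.3070°, lon 29.1646°

Zone 35S: λ₀ = 27°, k₀ = 0.9996, false easting 500000 m, false northing 10000000 m.
Meridian distance M = (N − FN)/k₀ = -2691001.4 m.
Inverse transverse Mercator on WGS84 gives φ = -24.30699995°, λ = 29.16459958°.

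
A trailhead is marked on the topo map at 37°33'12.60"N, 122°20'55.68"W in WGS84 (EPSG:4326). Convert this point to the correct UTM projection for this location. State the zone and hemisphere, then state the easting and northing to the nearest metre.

Zone 10N: E 557519 m, N 4156476 m

Longitude -122.3488° lies in the 6° band [-126°, -120°), giving zone 10; latitude is north of the equator, so 10N.
Zone 10 central meridian λ₀ = 6×10 − 183 = -123°; Δλ = +0.6512°.
Transverse Mercator on WGS84 with k₀ = 0.9996 gives E = 557518.846 m, N = 4156476.031 m.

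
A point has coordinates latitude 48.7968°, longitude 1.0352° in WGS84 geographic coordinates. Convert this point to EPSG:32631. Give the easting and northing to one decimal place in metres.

E 355709.6 m, N 5406729.1 m

Zone 31 central meridian λ₀ = 6×31 − 183 = 3°; Δλ = -1.9648°.
Transverse Mercator on WGS84 with k₀ = 0.9996 gives E = 355709.574 m, N = 5406729.143 m.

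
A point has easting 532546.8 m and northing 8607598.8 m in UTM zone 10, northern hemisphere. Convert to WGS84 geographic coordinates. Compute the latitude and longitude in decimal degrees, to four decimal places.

Zone 10N: λ₀ = -123°, k₀ = 0.9996, false easting 500000 m.
Meridian distance M = (N − FN)/k₀ = 8611043.2 m.
Inverse transverse Mercator on WGS84 gives φ = 77.54170017°, λ = -121.64839940°.

lat 77.5417°, lon -121.6484°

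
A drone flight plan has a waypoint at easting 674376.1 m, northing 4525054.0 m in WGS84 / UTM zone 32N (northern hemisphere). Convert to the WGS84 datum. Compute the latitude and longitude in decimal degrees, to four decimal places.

Zone 32N: λ₀ = 9°, k₀ = 0.9996, false easting 500000 m.
Meridian distance M = (N − FN)/k₀ = 4526864.7 m.
Inverse transverse Mercator on WGS84 gives φ = 40.85800038°, λ = 11.06890018°.

lat 40.8580°, lon 11.0689°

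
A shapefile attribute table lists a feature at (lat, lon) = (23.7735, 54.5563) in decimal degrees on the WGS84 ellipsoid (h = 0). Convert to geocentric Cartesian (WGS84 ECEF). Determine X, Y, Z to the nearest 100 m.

X 3386700 m, Y 4757900 m, Z 2555300 m

WGS84: a = 6378137 m, e² = 0.006694380; N(φ) = a/√(1−e²sin²φ) = 6381609.177 m.
X = (N+h)·cosφ·cosλ = 3386692.990 m; Y = (N+h)·cosφ·sinλ = 4757850.631 m; Z = (N(1−e²)+h)·sinφ = 2555345.777 m.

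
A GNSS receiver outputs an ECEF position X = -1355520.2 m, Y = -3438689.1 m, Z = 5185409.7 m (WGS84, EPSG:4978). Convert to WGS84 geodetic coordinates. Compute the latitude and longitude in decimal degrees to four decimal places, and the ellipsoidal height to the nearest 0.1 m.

λ = atan2(Y, X) = -111.51419963°; p = √(X²+Y²) = 3696216.7 m.
Bowring's method on WGS84 (a = 6378137 m, b = 6356752.314 m) gives φ = 54.69990043°, h = 3993.698 m.

lat 54.6999°, lon -111.5142°, h 3993.7 m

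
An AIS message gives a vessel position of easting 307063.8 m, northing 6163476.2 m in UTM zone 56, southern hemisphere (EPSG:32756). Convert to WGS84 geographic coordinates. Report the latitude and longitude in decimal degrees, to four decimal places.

Zone 56S: λ₀ = 153°, k₀ = 0.9996, false easting 500000 m, false northing 10000000 m.
Meridian distance M = (N − FN)/k₀ = -3838059.0 m.
Inverse transverse Mercator on WGS84 gives φ = -34.65250031°, λ = 150.89470017°.

lat -34.6525°, lon 150.8947°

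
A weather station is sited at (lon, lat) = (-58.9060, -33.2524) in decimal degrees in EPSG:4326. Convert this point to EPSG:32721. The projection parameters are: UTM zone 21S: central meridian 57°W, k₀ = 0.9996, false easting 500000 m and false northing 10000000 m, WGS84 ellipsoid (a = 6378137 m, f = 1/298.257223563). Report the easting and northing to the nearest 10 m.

Zone 21 central meridian λ₀ = 6×21 − 183 = -57°; Δλ = -1.9060°.
Transverse Mercator on WGS84 with k₀ = 0.9996 gives E = 322444.949 m, N = 6319111.677 m.

E 322440 m, N 6319110 m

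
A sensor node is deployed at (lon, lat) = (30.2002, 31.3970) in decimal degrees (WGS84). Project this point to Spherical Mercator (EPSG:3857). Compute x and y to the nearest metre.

x 3361871 m, y 3684415 m

Web Mercator is spherical with R = a = 6378137 m.
x = R·λ = 6378137 × 0.527092925 = 3361870.886 m.
y = R·ln tan(π/4 + φ/2) = 6378137 × 0.577663225 = 3684415.191 m.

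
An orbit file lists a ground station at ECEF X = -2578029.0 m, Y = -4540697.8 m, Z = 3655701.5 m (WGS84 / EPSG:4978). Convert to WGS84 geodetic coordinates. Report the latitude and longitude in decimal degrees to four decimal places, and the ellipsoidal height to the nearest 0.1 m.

λ = atan2(Y, X) = -119.58620028°; p = √(X²+Y²) = 5221510.3 m.
Bowring's method on WGS84 (a = 6378137 m, b = 6356752.314 m) gives φ = 35.17769982°, h = 2956.102 m.

lat 35.1777°, lon -119.5862°, h 2956.1 m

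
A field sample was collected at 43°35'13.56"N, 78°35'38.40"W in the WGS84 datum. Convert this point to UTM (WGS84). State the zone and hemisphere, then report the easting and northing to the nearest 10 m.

Zone 17N: E 694230 m, N 4828830 m

Longitude -78.5940° lies in the 6° band [-84°, -78°), giving zone 17; latitude is north of the equator, so 17N.
Zone 17 central meridian λ₀ = 6×17 − 183 = -81°; Δλ = +2.4060°.
Transverse Mercator on WGS84 with k₀ = 0.9996 gives E = 694234.521 m, N = 4828827.210 m.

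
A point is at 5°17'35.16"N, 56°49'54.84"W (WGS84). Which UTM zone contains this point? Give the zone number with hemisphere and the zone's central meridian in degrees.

UTM zone = ⌊(λ + 180)/6⌋ + 1; -56.8319° ∈ [-60°, -54°) → zone 21.
Hemisphere: N (φ ≥ 0).
Central meridian λ₀ = 6×21 − 183 = -57°.

Zone 21N, central meridian -57°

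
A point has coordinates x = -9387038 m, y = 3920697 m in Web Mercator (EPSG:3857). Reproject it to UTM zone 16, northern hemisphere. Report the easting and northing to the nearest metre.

E 749365 m, N 3675661 m

Web Mercator inverse (R = 6378137 m) → φ = 33.19110113°, λ = -84.32519708°.
UTM 16N forward: E = 749365.462 m, N = 3675660.609 m.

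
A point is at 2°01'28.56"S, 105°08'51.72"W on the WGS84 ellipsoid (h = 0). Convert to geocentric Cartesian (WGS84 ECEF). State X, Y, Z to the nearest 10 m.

X -1665630 m, Y -6152710 m, Z -223820 m

WGS84: a = 6378137 m, e² = 0.006694380; N(φ) = a/√(1−e²sin²φ) = 6378163.646 m.
X = (N+h)·cosφ·cosλ = -1665626.018 m; Y = (N+h)·cosφ·sinλ = -6152713.806 m; Z = (N(1−e²)+h)·sinφ = -223823.029 m.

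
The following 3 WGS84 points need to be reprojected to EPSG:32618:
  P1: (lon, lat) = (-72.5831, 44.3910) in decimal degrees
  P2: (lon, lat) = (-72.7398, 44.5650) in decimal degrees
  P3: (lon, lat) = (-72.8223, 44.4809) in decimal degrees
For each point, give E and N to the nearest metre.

UTM zone 18N: λ₀ = -75°, k₀ = 0.9996.
P1 (44.3910°, -72.5831°) → (692497.034, 4918142.902) m.
P2 (44.5650°, -72.7398°) → (679481.845, 4937114.063) m.
P3 (44.4809°, -72.8223°) → (673179.579, 4927594.151) m.

P1: E 692497 m, N 4918143 m; P2: E 679482 m, N 4937114 m; P3: E 673180 m, N 4927594 m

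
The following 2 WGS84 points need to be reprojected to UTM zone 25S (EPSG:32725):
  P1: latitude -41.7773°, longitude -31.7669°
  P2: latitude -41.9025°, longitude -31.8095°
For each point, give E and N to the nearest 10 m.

UTM zone 25S: λ₀ = -33°, k₀ = 0.9996.
P1 (-41.7773°, -31.7669°) → (602478.612, 5374214.663) m.
P2 (-41.9025°, -31.8095°) → (598745.523, 5360363.798) m.

P1: E 602480 m, N 5374210 m; P2: E 598750 m, N 5360360 m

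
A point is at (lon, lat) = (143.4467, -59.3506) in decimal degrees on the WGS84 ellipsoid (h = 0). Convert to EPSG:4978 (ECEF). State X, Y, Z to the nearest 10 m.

X -2618410 m, Y 1941290 m, Z -5463950 m

WGS84: a = 6378137 m, e² = 0.006694380; N(φ) = a/√(1−e²sin²φ) = 6393996.679 m.
X = (N+h)·cosφ·cosλ = -2618409.314 m; Y = (N+h)·cosφ·sinλ = 1941293.077 m; Z = (N(1−e²)+h)·sinφ = -5463949.078 m.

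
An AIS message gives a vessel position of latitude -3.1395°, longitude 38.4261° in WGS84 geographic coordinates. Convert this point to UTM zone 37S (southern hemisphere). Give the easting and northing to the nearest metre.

Zone 37 central meridian λ₀ = 6×37 − 183 = 39°; Δλ = -0.5739°.
Transverse Mercator on WGS84 with k₀ = 0.9996 gives E = 436233.437 m, N = 9652969.944 m.

E 436233 m, N 9652970 m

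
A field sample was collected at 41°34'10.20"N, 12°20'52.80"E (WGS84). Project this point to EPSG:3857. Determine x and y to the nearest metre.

Web Mercator is spherical with R = a = 6378137 m.
x = R·λ = 6378137 × 0.215513256 = 1374573.072 m.
y = R·ln tan(π/4 + φ/2) = 6378137 × 0.799090579 = 5096709.188 m.

x 1374573 m, y 5096709 m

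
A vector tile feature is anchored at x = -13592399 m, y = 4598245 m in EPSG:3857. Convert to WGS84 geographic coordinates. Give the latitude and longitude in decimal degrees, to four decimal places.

R = 6378137 m. λ = x/R = -122.10259770°.
φ = 2·arctan(exp(y/R)) − 90° = 2·arctan(2.05636) − 90° = 38.13309661°.

lat 38.1331°, lon -122.1026°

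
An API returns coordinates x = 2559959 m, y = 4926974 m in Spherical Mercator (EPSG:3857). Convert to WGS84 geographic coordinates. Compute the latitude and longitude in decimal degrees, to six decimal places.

lat 40.418697°, lon 22.996503°

R = 6378137 m. λ = x/R = 22.99650296°.
φ = 2·arctan(exp(y/R)) − 90° = 2·arctan(2.16513) − 90° = 40.41869672°.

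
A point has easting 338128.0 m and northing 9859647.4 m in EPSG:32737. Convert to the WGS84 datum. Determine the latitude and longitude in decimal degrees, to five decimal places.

Zone 37S: λ₀ = 39°, k₀ = 0.9996, false easting 500000 m, false northing 10000000 m.
Meridian distance M = (N − FN)/k₀ = -140408.8 m.
Inverse transverse Mercator on WGS84 gives φ = -1.26939993°, λ = 37.54509977°.

lat -1.26940°, lon 37.54510°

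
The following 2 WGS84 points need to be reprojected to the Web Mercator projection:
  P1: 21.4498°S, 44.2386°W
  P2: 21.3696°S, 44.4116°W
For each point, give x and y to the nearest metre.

Web Mercator: x = R·λ, y = R·ln tan(π/4+φ/2), R = 6378137 m.
P1 (-21.4498°, -44.2386°) → (-4924618.425, -2445593.961) m.
P2 (-21.3696°, -44.4116°) → (-4943876.697, -2436004.400) m.

P1: x -4924618 m, y -2445594 m; P2: x -4943877 m, y -2436004 m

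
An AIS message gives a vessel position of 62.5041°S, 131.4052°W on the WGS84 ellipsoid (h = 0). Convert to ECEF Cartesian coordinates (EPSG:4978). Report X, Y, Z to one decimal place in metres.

WGS84: a = 6378137 m, e² = 0.006694380; N(φ) = a/√(1−e²sin²φ) = 6395001.920 m.
X = (N+h)·cosφ·cosλ = -1952709.294 m; Y = (N+h)·cosφ·sinλ = -2214508.730 m; Z = (N(1−e²)+h)·sinφ = -5634672.414 m.

X -1952709.3 m, Y -2214508.7 m, Z -5634672.4 m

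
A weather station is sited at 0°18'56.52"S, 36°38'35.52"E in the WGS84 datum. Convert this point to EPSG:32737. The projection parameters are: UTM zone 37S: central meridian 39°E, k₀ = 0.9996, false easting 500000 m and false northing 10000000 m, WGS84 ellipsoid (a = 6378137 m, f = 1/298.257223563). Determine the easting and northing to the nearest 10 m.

E 237680 m, N 9965080 m

Zone 37 central meridian λ₀ = 6×37 − 183 = 39°; Δλ = -2.3568°.
Transverse Mercator on WGS84 with k₀ = 0.9996 gives E = 237676.642 m, N = 9965075.921 m.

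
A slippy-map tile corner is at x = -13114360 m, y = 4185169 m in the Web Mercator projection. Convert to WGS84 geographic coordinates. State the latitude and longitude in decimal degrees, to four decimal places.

R = 6378137 m. λ = x/R = -117.80830029°.
φ = 2·arctan(exp(y/R)) − 90° = 2·arctan(1.92740) − 90° = 35.15649809°.

lat 35.1565°, lon -117.8083°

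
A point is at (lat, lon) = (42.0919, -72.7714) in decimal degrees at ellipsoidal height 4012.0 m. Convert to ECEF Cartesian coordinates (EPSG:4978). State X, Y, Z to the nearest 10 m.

WGS84: a = 6378137 m, e² = 0.006694380; N(φ) = a/√(1−e²sin²φ) = 6387751.394 m.
X = (N+h)·cosφ·cosλ = 1404846.163 m; Y = (N+h)·cosφ·sinλ = -4530318.115 m; Z = (N(1−e²)+h)·sinφ = 4255873.498 m.

X 1404850 m, Y -4530320 m, Z 4255870 m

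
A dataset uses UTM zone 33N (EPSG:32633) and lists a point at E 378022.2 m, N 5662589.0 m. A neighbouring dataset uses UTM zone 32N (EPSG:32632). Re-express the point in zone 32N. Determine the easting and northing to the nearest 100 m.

UTM 33N → geographic: φ = 51.10179984°, λ = 13.25780015°.
UTM 32N (λ₀ = 9°) forward: E = 798055.917 m, N = 5669771.640 m.

E 798100 m, N 5669800 m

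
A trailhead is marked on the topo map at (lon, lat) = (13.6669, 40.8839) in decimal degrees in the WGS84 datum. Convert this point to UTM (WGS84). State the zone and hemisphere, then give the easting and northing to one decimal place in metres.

Zone 33N: E 387686.3 m, N 4526724.3 m

Longitude 13.6669° lies in the 6° band [12°, 18°), giving zone 33; latitude is north of the equator, so 33N.
Zone 33 central meridian λ₀ = 6×33 − 183 = 15°; Δλ = -1.3331°.
Transverse Mercator on WGS84 with k₀ = 0.9996 gives E = 387686.276 m, N = 4526724.281 m.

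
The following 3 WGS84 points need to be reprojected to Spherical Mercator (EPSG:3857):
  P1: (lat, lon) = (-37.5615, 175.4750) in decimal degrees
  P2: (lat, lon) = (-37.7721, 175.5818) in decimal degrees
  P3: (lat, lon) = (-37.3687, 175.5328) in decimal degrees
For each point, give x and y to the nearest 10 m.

Web Mercator: x = R·λ, y = R·ln tan(π/4+φ/2), R = 6378137 m.
P1 (-37.5615°, 175.4750°) → (19533787.647, -4517664.332) m.
P2 (-37.7721°, 175.5818°) → (19545676.569, -4547281.023) m.
P3 (-37.3687°, 175.5328°) → (19540221.914, -4490624.177) m.

P1: x 19533790 m, y -4517660 m; P2: x 19545680 m, y -4547280 m; P3: x 19540220 m, y -4490620 m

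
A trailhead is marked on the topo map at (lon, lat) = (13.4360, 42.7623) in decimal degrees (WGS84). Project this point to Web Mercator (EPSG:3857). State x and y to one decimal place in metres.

x 1495688.7 m, y 5275861.2 m

Web Mercator is spherical with R = a = 6378137 m.
x = R·λ = 6378137 × 0.234502438 = 1495688.678 m.
y = R·ln tan(π/4 + φ/2) = 6378137 × 0.827179031 = 5275861.185 m.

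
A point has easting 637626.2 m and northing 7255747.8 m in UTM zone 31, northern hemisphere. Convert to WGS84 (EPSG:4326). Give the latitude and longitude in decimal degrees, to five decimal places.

Zone 31N: λ₀ = 3°, k₀ = 0.9996, false easting 500000 m.
Meridian distance M = (N − FN)/k₀ = 7258651.3 m.
Inverse transverse Mercator on WGS84 gives φ = 65.39529967°, λ = 5.96320006°.

lat 65.39530°, lon 5.96320°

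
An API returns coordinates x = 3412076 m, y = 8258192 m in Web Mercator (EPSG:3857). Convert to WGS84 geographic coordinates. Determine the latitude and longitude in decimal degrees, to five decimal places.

R = 6378137 m. λ = x/R = 30.65120021°.
φ = 2·arctan(exp(y/R)) − 90° = 2·arctan(3.65014) − 90° = 59.35810043°.

lat 59.35810°, lon 30.65120°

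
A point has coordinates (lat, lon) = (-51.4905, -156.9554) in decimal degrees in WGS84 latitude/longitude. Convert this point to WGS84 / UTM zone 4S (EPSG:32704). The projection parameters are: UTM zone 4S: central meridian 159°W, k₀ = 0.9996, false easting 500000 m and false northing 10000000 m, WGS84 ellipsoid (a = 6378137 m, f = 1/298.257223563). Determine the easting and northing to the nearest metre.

E 641944 m, N 4293645 m

Zone 4 central meridian λ₀ = 6×4 − 183 = -159°; Δλ = +2.0446°.
Transverse Mercator on WGS84 with k₀ = 0.9996 gives E = 641944.050 m, N = 4293645.183 m.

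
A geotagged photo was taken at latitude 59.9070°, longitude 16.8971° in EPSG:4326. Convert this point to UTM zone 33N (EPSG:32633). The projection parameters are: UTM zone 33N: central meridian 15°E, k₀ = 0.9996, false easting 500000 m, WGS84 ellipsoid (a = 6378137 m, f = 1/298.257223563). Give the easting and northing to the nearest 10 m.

Zone 33 central meridian λ₀ = 6×33 − 183 = 15°; Δλ = +1.8971°.
Transverse Mercator on WGS84 with k₀ = 0.9996 gives E = 606103.053 m, N = 6642574.081 m.

E 606100 m, N 6642570 m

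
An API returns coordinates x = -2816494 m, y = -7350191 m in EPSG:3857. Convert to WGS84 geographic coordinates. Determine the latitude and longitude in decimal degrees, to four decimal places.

R = 6378137 m. λ = x/R = -25.30099608°.
φ = 2·arctan(exp(y/R)) − 90° = 2·arctan(0.31588) − 90° = -54.93979858°.

lat -54.9398°, lon -25.3010°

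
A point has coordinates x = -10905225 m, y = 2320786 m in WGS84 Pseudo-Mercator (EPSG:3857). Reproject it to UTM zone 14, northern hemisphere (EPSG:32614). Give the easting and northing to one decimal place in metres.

E 608170.1 m, N 2256375.3 m

Web Mercator inverse (R = 6378137 m) → φ = 20.40260076°, λ = -97.96330294°.
UTM 14N forward: E = 608170.058 m, N = 2256375.308 m.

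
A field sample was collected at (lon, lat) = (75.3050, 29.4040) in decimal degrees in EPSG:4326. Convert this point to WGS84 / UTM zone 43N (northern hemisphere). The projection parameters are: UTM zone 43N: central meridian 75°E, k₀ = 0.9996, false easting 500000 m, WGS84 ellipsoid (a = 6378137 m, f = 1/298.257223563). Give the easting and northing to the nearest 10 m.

E 529590 m, N 3252790 m

Zone 43 central meridian λ₀ = 6×43 − 183 = 75°; Δλ = +0.3050°.
Transverse Mercator on WGS84 with k₀ = 0.9996 gives E = 529590.801 m, N = 3252785.372 m.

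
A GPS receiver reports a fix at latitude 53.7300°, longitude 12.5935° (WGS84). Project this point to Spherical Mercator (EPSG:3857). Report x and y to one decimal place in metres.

x 1401902.0 m, y 7119186.5 m

Web Mercator is spherical with R = a = 6378137 m.
x = R·λ = 6378137 × 0.219798039 = 1401902.007 m.
y = R·ln tan(π/4 + φ/2) = 6378137 × 1.116185879 = 7119186.456 m.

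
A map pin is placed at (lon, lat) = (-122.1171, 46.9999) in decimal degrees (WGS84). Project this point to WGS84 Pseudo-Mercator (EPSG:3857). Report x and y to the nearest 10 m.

Web Mercator is spherical with R = a = 6378137 m.
x = R·λ = 6378137 × -2.131345468 = -13594013.389 m.
y = R·ln tan(π/4 + φ/2) = 6378137 × 0.931629056 = 5942057.750 m.

x -13594010 m, y 5942060 m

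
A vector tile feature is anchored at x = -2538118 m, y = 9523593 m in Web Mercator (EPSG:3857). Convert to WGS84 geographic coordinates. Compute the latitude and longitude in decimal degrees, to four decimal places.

lat 64.6762°, lon -22.8003°

R = 6378137 m. λ = x/R = -22.80030192°.
φ = 2·arctan(exp(y/R)) − 90° = 2·arctan(4.45115) − 90° = 64.67619835°.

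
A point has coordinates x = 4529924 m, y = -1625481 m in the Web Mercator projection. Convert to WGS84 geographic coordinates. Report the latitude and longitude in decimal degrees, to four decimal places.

lat -14.4464°, lon 40.6930°

R = 6378137 m. λ = x/R = 40.69299965°.
φ = 2·arctan(exp(y/R)) − 90° = 2·arctan(0.77503) − 90° = -14.44639844°.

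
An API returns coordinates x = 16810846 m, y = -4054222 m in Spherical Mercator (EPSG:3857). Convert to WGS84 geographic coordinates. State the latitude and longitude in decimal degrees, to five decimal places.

R = 6378137 m. λ = x/R = 151.01439901°.
φ = 2·arctan(exp(y/R)) − 90° = 2·arctan(0.52959) − 90° = -34.18910084°.

lat -34.18910°, lon 151.01440°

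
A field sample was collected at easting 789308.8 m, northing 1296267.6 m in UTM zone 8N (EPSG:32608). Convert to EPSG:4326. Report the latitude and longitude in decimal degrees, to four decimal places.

Zone 8N: λ₀ = -135°, k₀ = 0.9996, false easting 500000 m.
Meridian distance M = (N − FN)/k₀ = 1296786.3 m.
Inverse transverse Mercator on WGS84 gives φ = 11.71379994°, λ = -132.34600008°.

lat 11.7138°, lon -132.3460°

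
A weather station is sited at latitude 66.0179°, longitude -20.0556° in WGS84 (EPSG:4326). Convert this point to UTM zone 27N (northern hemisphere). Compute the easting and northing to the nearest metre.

Zone 27 central meridian λ₀ = 6×27 − 183 = -21°; Δλ = +0.9444°.
Transverse Mercator on WGS84 with k₀ = 0.9996 gives E = 542831.731 m, N = 7322227.763 m.

E 542832 m, N 7322228 m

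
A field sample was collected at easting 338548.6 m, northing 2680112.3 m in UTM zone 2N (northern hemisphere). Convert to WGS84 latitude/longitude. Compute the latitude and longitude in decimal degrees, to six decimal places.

Zone 2N: λ₀ = -171°, k₀ = 0.9996, false easting 500000 m.
Meridian distance M = (N − FN)/k₀ = 2681184.8 m.
Inverse transverse Mercator on WGS84 gives φ = 24.22550026°, λ = -172.58999998°.

lat 24.225500°, lon -172.590000°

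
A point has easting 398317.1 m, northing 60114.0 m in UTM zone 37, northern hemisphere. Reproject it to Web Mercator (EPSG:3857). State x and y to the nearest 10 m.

x 4239740 m, y 60540 m

Unproject from UTM 37N (λ₀ = 39°) → φ = 0.54380042°, λ = 38.08619956°.
Web Mercator (R = 6378137 m): x = 4239736.341 m, y = 60536.495 m.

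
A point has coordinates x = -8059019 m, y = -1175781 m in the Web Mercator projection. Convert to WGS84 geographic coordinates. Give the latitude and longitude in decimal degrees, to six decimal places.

R = 6378137 m. λ = x/R = -72.39539943°.
φ = 2·arctan(exp(y/R)) − 90° = 2·arctan(0.83165) − 90° = -10.50290058°.

lat -10.502901°, lon -72.395399°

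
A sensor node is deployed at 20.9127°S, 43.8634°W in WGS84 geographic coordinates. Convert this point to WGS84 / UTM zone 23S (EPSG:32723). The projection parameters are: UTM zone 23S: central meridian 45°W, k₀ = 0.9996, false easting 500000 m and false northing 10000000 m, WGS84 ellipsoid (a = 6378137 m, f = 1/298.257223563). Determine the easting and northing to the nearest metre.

Zone 23 central meridian λ₀ = 6×23 − 183 = -45°; Δλ = +1.1366°.
Transverse Mercator on WGS84 with k₀ = 0.9996 gives E = 618199.855 m, N = 7687095.526 m.

E 618200 m, N 7687096 m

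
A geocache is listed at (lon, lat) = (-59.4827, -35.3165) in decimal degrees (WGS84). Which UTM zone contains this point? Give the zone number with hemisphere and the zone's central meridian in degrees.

UTM zone = ⌊(λ + 180)/6⌋ + 1; -59.4827° ∈ [-60°, -54°) → zone 21.
Hemisphere: S (φ < 0).
Central meridian λ₀ = 6×21 − 183 = -57°.

Zone 21S, central meridian -57°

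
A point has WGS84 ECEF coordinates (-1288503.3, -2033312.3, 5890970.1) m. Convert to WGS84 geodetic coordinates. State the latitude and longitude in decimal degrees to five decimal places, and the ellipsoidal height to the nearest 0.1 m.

λ = atan2(Y, X) = -122.36230036°; p = √(X²+Y²) = 2407197.5 m.
Bowring's method on WGS84 (a = 6378137 m, b = 6356752.314 m) gives φ = 67.90819971°, h = 4015.0497 m.

lat 67.90820°, lon -122.36230°, h 4015.0 m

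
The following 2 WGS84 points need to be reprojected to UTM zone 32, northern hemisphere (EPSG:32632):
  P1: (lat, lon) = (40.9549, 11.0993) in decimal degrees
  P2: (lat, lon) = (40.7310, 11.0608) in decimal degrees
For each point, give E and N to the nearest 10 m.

P1: E 676680 m, N 4535870 m; P2: E 674020 m, N 4510940 m

UTM zone 32N: λ₀ = 9°, k₀ = 0.9996.
P1 (40.9549°, 11.0993°) → (676680.278, 4535872.645) m.
P2 (40.7310°, 11.0608°) → (674024.803, 4510938.802) m.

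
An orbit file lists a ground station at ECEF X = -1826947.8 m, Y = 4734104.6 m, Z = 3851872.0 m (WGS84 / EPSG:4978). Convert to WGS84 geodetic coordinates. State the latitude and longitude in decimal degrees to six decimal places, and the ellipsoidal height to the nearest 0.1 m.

λ = atan2(Y, X) = 111.10220022°; p = √(X²+Y²) = 5074395.0 m.
Bowring's method on WGS84 (a = 6378137 m, b = 6356752.314 m) gives φ = 37.38689983°, h = 451.306 m.

lat 37.386900°, lon 111.102200°, h 451.3 m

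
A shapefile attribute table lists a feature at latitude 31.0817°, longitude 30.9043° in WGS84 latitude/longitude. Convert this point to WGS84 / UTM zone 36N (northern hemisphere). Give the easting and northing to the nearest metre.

Zone 36 central meridian λ₀ = 6×36 − 183 = 33°; Δλ = -2.0957°.
Transverse Mercator on WGS84 with k₀ = 0.9996 gives E = 300081.579 m, N = 3440544.474 m.

E 300082 m, N 3440544 m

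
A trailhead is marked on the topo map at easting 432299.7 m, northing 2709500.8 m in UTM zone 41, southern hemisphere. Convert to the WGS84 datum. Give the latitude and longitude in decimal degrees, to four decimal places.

Zone 41S: λ₀ = 63°, k₀ = 0.9996, false easting 500000 m, false northing 10000000 m.
Meridian distance M = (N − FN)/k₀ = -7293416.6 m.
Inverse transverse Mercator on WGS84 gives φ = -65.72899995°, λ = 61.52390031°.

lat -65.7290°, lon 61.5239°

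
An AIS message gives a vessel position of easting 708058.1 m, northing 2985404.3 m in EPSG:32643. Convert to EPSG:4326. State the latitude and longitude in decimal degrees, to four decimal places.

Zone 43N: λ₀ = 75°, k₀ = 0.9996, false easting 500000 m.
Meridian distance M = (N − FN)/k₀ = 2986598.9 m.
Inverse transverse Mercator on WGS84 gives φ = 26.97509975°, λ = 77.09629999°.

lat 26.9751°, lon 77.0963°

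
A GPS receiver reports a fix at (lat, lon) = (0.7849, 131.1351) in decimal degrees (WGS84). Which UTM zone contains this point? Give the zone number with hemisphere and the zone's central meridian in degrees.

UTM zone = ⌊(λ + 180)/6⌋ + 1; 131.1351° ∈ [126°, 132°) → zone 52.
Hemisphere: N (φ ≥ 0).
Central meridian λ₀ = 6×52 − 183 = 129°.

Zone 52N, central meridian 129°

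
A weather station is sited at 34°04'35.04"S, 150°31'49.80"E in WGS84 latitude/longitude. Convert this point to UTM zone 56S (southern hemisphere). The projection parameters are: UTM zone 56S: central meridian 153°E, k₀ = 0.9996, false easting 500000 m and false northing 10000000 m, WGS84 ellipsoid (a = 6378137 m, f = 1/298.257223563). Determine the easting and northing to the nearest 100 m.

E 272100 m, N 6226600 m

Zone 56 central meridian λ₀ = 6×56 − 183 = 153°; Δλ = -2.4695°.
Transverse Mercator on WGS84 with k₀ = 0.9996 gives E = 272124.933 m, N = 6226620.352 m.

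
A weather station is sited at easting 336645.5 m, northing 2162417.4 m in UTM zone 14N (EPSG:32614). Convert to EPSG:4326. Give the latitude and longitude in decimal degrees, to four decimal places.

lat 19.5499°, lon -100.5571°

Zone 14N: λ₀ = -99°, k₀ = 0.9996, false easting 500000 m.
Meridian distance M = (N − FN)/k₀ = 2163282.7 m.
Inverse transverse Mercator on WGS84 gives φ = 19.54990002°, λ = -100.55710037°.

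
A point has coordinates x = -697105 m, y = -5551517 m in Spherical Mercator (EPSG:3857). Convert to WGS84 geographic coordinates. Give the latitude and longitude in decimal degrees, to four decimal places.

R = 6378137 m. λ = x/R = -6.26220076°.
φ = 2·arctan(exp(y/R)) − 90° = 2·arctan(0.41878) − 90° = -44.55360261°.

lat -44.5536°, lon -6.2622°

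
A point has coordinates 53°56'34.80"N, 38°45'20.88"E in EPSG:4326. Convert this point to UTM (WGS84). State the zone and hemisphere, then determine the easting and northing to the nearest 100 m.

Longitude 38.7558° lies in the 6° band [36°, 42°), giving zone 37; latitude is north of the equator, so 37N.
Zone 37 central meridian λ₀ = 6×37 − 183 = 39°; Δλ = -0.2442°.
Transverse Mercator on WGS84 with k₀ = 0.9996 gives E = 483970.957 m, N = 5977207.460 m.

Zone 37N: E 484000 m, N 5977200 m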